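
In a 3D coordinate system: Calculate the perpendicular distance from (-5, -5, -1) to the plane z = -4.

distance = |a·x₀ + b·y₀ + c·z₀ - d| / √(a² + b² + c²)
  = |0·(-5) + 0·(-5) + 1·(-1) - (-4)| / √(0² + 0² + 1²)
  = |0 + 0 - 1 + 4| / √(0 + 0 + 1)
  = |3| / √1
  = 3 / 1
  ≈ 3

3


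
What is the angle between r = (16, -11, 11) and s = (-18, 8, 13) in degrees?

r·s = 16·(-18) + (-11)·8 + 11·13 = -288 - 88 + 143 = -233
|r| = √(16² + (-11)² + 11²) = √498 ≈ 22.32
|s| = √((-18)² + 8² + 13²) = √557 ≈ 23.6
cos θ = (r·s)/(|r||s|) = -233/(22.32·23.6) ≈ -0.4424
θ = arccos(-0.4424) ≈ 116.3°

116.3°


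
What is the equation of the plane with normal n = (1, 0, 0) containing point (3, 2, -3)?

The plane through P with normal n = (a, b, c) satisfies n·(r - P) = 0,
i.e. ax + by + cz = a·x₀ + b·y₀ + c·z₀.
d = 1·3 + 0·2 + 0·(-3)
  = 3 + 0 + 0
  = 3
Equation: x = 3

x = 3


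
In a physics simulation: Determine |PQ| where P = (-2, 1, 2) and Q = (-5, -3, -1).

d = √[(x₂-x₁)² + (y₂-y₁)² + (z₂-z₁)²]
  = √[(-3)² + (-4)² + (-3)²]
  = √[9 + 16 + 9]
  = √34
  ≈ 5.831

5.831


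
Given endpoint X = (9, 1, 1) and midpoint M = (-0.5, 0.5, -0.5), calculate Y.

Y = 2M - X
  = (2·(-0.5) - 9, 2·0.5 - 1, 2·(-0.5) - 1)
  = (-1 - 9, 1 - 1, -1 - 1)
  = (-10, 0, -2)

(-10, 0, -2)


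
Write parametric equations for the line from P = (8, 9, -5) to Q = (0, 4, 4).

Direction vector d = Q - P = (0 - 8, 4 - 9, 4 + 5) = (-8, -5, 9)
Parametric form r = P + t·d:
x = 8 - 8t, y = 9 - 5t, z = -5 + 9t

x = 8 - 8t, y = 9 - 5t, z = -5 + 9t


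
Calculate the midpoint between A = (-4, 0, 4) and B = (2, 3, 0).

M = ((x₁+x₂)/2, (y₁+y₂)/2, (z₁+z₂)/2)
  = ((-4 + 2)/2, (0 + 3)/2, (4 + 0)/2)
  = (-2/2, 3/2, 4/2)
  = (-1, 1.5, 2)

(-1, 1.5, 2)


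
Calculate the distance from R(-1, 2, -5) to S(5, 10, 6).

d = √[(x₂-x₁)² + (y₂-y₁)² + (z₂-z₁)²]
  = √[6² + 8² + 11²]
  = √[36 + 64 + 121]
  = √221
  ≈ 14.87

14.87


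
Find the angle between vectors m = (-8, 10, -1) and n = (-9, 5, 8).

m·n = (-8)·(-9) + 10·5 + (-1)·8 = 72 + 50 - 8 = 114
|m| = √((-8)² + 10² + (-1)²) = √165 ≈ 12.85
|n| = √((-9)² + 5² + 8²) = √170 ≈ 13.04
cos θ = (m·n)/(|m||n|) = 114/(12.85·13.04) ≈ 0.6807
θ = arccos(0.6807) ≈ 47.1°

47.1°


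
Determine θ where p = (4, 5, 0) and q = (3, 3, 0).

p·q = 4·3 + 5·3 + 0·0 = 12 + 15 + 0 = 27
|p| = √(4² + 5² + 0²) = √41 ≈ 6.403
|q| = √(3² + 3² + 0²) = √18 ≈ 4.243
cos θ = (p·q)/(|p||q|) = 27/(6.403·4.243) ≈ 0.9939
θ = arccos(0.9939) ≈ 6.34°

6.34°


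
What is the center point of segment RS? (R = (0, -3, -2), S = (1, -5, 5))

M = ((x₁+x₂)/2, (y₁+y₂)/2, (z₁+z₂)/2)
  = ((0 + 1)/2, (-3 - 5)/2, (-2 + 5)/2)
  = (1/2, -8/2, 3/2)
  = (0.5, -4, 1.5)

(0.5, -4, 1.5)


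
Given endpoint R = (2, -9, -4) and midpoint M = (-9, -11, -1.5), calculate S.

S = 2M - R
  = (2·(-9) - 2, 2·(-11) - (-9), 2·(-1.5) - (-4))
  = (-18 - 2, -22 + 9, -3 + 4)
  = (-20, -13, 1)

(-20, -13, 1)


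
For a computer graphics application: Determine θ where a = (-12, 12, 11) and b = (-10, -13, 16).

a·b = (-12)·(-10) + 12·(-13) + 11·16 = 120 - 156 + 176 = 140
|a| = √((-12)² + 12² + 11²) = √409 ≈ 20.22
|b| = √((-10)² + (-13)² + 16²) = √525 ≈ 22.91
cos θ = (a·b)/(|a||b|) = 140/(20.22·22.91) ≈ 0.3021
θ = arccos(0.3021) ≈ 72.41°

72.41°


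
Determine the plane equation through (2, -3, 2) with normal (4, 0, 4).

The plane through P with normal n = (a, b, c) satisfies n·(r - P) = 0,
i.e. ax + by + cz = a·x₀ + b·y₀ + c·z₀.
d = 4·2 + 0·(-3) + 4·2
  = 8 + 0 + 8
  = 16
Equation: 4x + 4z = 16

4x + 4z = 16


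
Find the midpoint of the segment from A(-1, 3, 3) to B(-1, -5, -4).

M = ((x₁+x₂)/2, (y₁+y₂)/2, (z₁+z₂)/2)
  = ((-1 - 1)/2, (3 - 5)/2, (3 - 4)/2)
  = (-2/2, -2/2, -1/2)
  = (-1, -1, -0.5)

(-1, -1, -0.5)


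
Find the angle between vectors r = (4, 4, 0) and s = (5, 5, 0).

r·s = 4·5 + 4·5 + 0·0 = 20 + 20 + 0 = 40
|r| = √(4² + 4² + 0²) = √32 ≈ 5.657
|s| = √(5² + 5² + 0²) = √50 ≈ 7.071
cos θ = (r·s)/(|r||s|) = 40/(5.657·7.071) ≈ 1
θ = arccos(1) ≈ 0°

0°


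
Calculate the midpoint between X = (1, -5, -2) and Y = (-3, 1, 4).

M = ((x₁+x₂)/2, (y₁+y₂)/2, (z₁+z₂)/2)
  = ((1 - 3)/2, (-5 + 1)/2, (-2 + 4)/2)
  = (-2/2, -4/2, 2/2)
  = (-1, -2, 1)

(-1, -2, 1)


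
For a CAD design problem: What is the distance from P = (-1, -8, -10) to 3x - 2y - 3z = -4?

distance = |a·x₀ + b·y₀ + c·z₀ - d| / √(a² + b² + c²)
  = |3·(-1) + (-2)·(-8) + (-3)·(-10) - (-4)| / √(3² + (-2)² + (-3)²)
  = |-3 + 16 + 30 + 4| / √(9 + 4 + 9)
  = |47| / √22
  = 47 / 4.69
  ≈ 10.02

10.02


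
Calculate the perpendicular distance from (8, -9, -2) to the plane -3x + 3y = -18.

distance = |a·x₀ + b·y₀ + c·z₀ - d| / √(a² + b² + c²)
  = |(-3)·8 + 3·(-9) + 0·(-2) - (-18)| / √((-3)² + 3² + 0²)
  = |-24 - 27 + 0 + 18| / √(9 + 9 + 0)
  = |-33| / √18
  = 33 / 4.243
  ≈ 7.778

7.778


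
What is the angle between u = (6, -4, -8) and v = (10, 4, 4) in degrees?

u·v = 6·10 + (-4)·4 + (-8)·4 = 60 - 16 - 32 = 12
|u| = √(6² + (-4)² + (-8)²) = √116 ≈ 10.77
|v| = √(10² + 4² + 4²) = √132 ≈ 11.49
cos θ = (u·v)/(|u||v|) = 12/(10.77·11.49) ≈ 0.09698
θ = arccos(0.09698) ≈ 84.43°

84.43°


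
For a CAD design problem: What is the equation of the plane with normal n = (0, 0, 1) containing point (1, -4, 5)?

The plane through P with normal n = (a, b, c) satisfies n·(r - P) = 0,
i.e. ax + by + cz = a·x₀ + b·y₀ + c·z₀.
d = 0·1 + 0·(-4) + 1·5
  = 0 + 0 + 5
  = 5
Equation: z = 5

z = 5


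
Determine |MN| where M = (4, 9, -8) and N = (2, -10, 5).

d = √[(x₂-x₁)² + (y₂-y₁)² + (z₂-z₁)²]
  = √[(-2)² + (-19)² + 13²]
  = √[4 + 361 + 169]
  = √534
  ≈ 23.11

23.11


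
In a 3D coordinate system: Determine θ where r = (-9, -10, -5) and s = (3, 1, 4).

r·s = (-9)·3 + (-10)·1 + (-5)·4 = -27 - 10 - 20 = -57
|r| = √((-9)² + (-10)² + (-5)²) = √206 ≈ 14.35
|s| = √(3² + 1² + 4²) = √26 ≈ 5.099
cos θ = (r·s)/(|r||s|) = -57/(14.35·5.099) ≈ -0.7789
θ = arccos(-0.7789) ≈ 141.2°

141.2°


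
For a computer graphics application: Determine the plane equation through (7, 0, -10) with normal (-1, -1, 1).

The plane through P with normal n = (a, b, c) satisfies n·(r - P) = 0,
i.e. ax + by + cz = a·x₀ + b·y₀ + c·z₀.
d = (-1)·7 + (-1)·0 + 1·(-10)
  = -7 + 0 - 10
  = -17
Equation: -x - y + z = -17

-x - y + z = -17


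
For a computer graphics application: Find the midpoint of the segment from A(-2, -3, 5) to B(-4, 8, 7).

M = ((x₁+x₂)/2, (y₁+y₂)/2, (z₁+z₂)/2)
  = ((-2 - 4)/2, (-3 + 8)/2, (5 + 7)/2)
  = (-6/2, 5/2, 12/2)
  = (-3, 2.5, 6)

(-3, 2.5, 6)


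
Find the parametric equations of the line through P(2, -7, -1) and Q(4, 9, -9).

Direction vector d = Q - P = (4 - 2, 9 + 7, -9 + 1) = (2, 16, -8)
Parametric form r = P + t·d:
x = 2 + 2t, y = -7 + 16t, z = -1 - 8t

x = 2 + 2t, y = -7 + 16t, z = -1 - 8t


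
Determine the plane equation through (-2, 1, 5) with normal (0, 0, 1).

The plane through P with normal n = (a, b, c) satisfies n·(r - P) = 0,
i.e. ax + by + cz = a·x₀ + b·y₀ + c·z₀.
d = 0·(-2) + 0·1 + 1·5
  = 0 + 0 + 5
  = 5
Equation: z = 5

z = 5


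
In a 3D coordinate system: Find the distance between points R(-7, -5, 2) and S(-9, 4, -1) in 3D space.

d = √[(x₂-x₁)² + (y₂-y₁)² + (z₂-z₁)²]
  = √[(-2)² + 9² + (-3)²]
  = √[4 + 81 + 9]
  = √94
  ≈ 9.695

9.695


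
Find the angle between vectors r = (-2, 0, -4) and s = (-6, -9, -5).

r·s = (-2)·(-6) + 0·(-9) + (-4)·(-5) = 12 + 0 + 20 = 32
|r| = √((-2)² + 0² + (-4)²) = √20 ≈ 4.472
|s| = √((-6)² + (-9)² + (-5)²) = √142 ≈ 11.92
cos θ = (r·s)/(|r||s|) = 32/(4.472·11.92) ≈ 0.6005
θ = arccos(0.6005) ≈ 53.1°

53.1°


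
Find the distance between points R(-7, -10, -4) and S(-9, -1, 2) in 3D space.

d = √[(x₂-x₁)² + (y₂-y₁)² + (z₂-z₁)²]
  = √[(-2)² + 9² + 6²]
  = √[4 + 81 + 36]
  = √121
  ≈ 11

11


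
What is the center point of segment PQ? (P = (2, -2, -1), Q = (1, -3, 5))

M = ((x₁+x₂)/2, (y₁+y₂)/2, (z₁+z₂)/2)
  = ((2 + 1)/2, (-2 - 3)/2, (-1 + 5)/2)
  = (3/2, -5/2, 4/2)
  = (1.5, -2.5, 2)

(1.5, -2.5, 2)


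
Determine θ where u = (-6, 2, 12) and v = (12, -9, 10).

u·v = (-6)·12 + 2·(-9) + 12·10 = -72 - 18 + 120 = 30
|u| = √((-6)² + 2² + 12²) = √184 ≈ 13.56
|v| = √(12² + (-9)² + 10²) = √325 ≈ 18.03
cos θ = (u·v)/(|u||v|) = 30/(13.56·18.03) ≈ 0.1227
θ = arccos(0.1227) ≈ 82.95°

82.95°


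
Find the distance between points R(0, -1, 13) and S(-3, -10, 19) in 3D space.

d = √[(x₂-x₁)² + (y₂-y₁)² + (z₂-z₁)²]
  = √[(-3)² + (-9)² + 6²]
  = √[9 + 81 + 36]
  = √126
  ≈ 11.22

11.22


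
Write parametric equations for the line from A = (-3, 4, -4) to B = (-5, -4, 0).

Direction vector d = B - A = (-5 + 3, -4 - 4, 0 + 4) = (-2, -8, 4)
Parametric form r = A + t·d:
x = -3 - 2t, y = 4 - 8t, z = -4 + 4t

x = -3 - 2t, y = 4 - 8t, z = -4 + 4t


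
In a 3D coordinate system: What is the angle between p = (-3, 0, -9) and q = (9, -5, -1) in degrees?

p·q = (-3)·9 + 0·(-5) + (-9)·(-1) = -27 + 0 + 9 = -18
|p| = √((-3)² + 0² + (-9)²) = √90 ≈ 9.487
|q| = √(9² + (-5)² + (-1)²) = √107 ≈ 10.34
cos θ = (p·q)/(|p||q|) = -18/(9.487·10.34) ≈ -0.1834
θ = arccos(-0.1834) ≈ 100.6°

100.6°


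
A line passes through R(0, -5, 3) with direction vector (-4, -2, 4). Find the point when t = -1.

P(t) = R + t·d
  = (0 + (-4)·(-1), -5 + (-2)·(-1), 3 + 4·(-1))
  = (0 + 4, -5 + 2, 3 - 4)
  = (4, -3, -1)

(4, -3, -1)


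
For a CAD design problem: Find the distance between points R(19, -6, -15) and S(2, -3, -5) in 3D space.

d = √[(x₂-x₁)² + (y₂-y₁)² + (z₂-z₁)²]
  = √[(-17)² + 3² + 10²]
  = √[289 + 9 + 100]
  = √398
  ≈ 19.95

19.95


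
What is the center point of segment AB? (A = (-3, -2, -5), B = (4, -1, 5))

M = ((x₁+x₂)/2, (y₁+y₂)/2, (z₁+z₂)/2)
  = ((-3 + 4)/2, (-2 - 1)/2, (-5 + 5)/2)
  = (1/2, -3/2, 0/2)
  = (0.5, -1.5, 0)

(0.5, -1.5, 0)


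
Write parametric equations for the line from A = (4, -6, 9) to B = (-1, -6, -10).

Direction vector d = B - A = (-1 - 4, -6 + 6, -10 - 9) = (-5, 0, -19)
Parametric form r = A + t·d:
x = 4 - 5t, y = -6, z = 9 - 19t

x = 4 - 5t, y = -6, z = 9 - 19t


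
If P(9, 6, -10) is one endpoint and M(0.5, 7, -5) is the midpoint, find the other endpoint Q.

Q = 2M - P
  = (2·0.5 - 9, 2·7 - 6, 2·(-5) - (-10))
  = (1 - 9, 14 - 6, -10 + 10)
  = (-8, 8, 0)

(-8, 8, 0)


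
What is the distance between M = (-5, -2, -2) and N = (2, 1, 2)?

d = √[(x₂-x₁)² + (y₂-y₁)² + (z₂-z₁)²]
  = √[7² + 3² + 4²]
  = √[49 + 9 + 16]
  = √74
  ≈ 8.602

8.602


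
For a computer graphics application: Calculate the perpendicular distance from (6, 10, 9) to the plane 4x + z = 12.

distance = |a·x₀ + b·y₀ + c·z₀ - d| / √(a² + b² + c²)
  = |4·6 + 0·10 + 1·9 - 12| / √(4² + 0² + 1²)
  = |24 + 0 + 9 - 12| / √(16 + 0 + 1)
  = |21| / √17
  = 21 / 4.123
  ≈ 5.093

5.093


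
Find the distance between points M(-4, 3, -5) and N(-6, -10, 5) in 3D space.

d = √[(x₂-x₁)² + (y₂-y₁)² + (z₂-z₁)²]
  = √[(-2)² + (-13)² + 10²]
  = √[4 + 169 + 100]
  = √273
  ≈ 16.52

16.52


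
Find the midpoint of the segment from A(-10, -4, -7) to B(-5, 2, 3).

M = ((x₁+x₂)/2, (y₁+y₂)/2, (z₁+z₂)/2)
  = ((-10 - 5)/2, (-4 + 2)/2, (-7 + 3)/2)
  = (-15/2, -2/2, -4/2)
  = (-7.5, -1, -2)

(-7.5, -1, -2)


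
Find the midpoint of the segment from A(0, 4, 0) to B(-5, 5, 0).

M = ((x₁+x₂)/2, (y₁+y₂)/2, (z₁+z₂)/2)
  = ((0 - 5)/2, (4 + 5)/2, (0 + 0)/2)
  = (-5/2, 9/2, 0/2)
  = (-2.5, 4.5, 0)

(-2.5, 4.5, 0)


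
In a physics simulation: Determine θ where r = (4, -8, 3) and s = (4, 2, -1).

r·s = 4·4 + (-8)·2 + 3·(-1) = 16 - 16 - 3 = -3
|r| = √(4² + (-8)² + 3²) = √89 ≈ 9.434
|s| = √(4² + 2² + (-1)²) = √21 ≈ 4.583
cos θ = (r·s)/(|r||s|) = -3/(9.434·4.583) ≈ -0.06939
θ = arccos(-0.06939) ≈ 93.98°

93.98°


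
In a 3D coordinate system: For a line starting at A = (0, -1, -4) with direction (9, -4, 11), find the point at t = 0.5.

P(t) = A + t·d
  = (0 + 9·0.5, -1 + (-4)·0.5, -4 + 11·0.5)
  = (0 + 4.5, -1 - 2, -4 + 5.5)
  = (4.5, -3, 1.5)

(4.5, -3, 1.5)


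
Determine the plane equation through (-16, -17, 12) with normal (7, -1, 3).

The plane through P with normal n = (a, b, c) satisfies n·(r - P) = 0,
i.e. ax + by + cz = a·x₀ + b·y₀ + c·z₀.
d = 7·(-16) + (-1)·(-17) + 3·12
  = -112 + 17 + 36
  = -59
Equation: 7x - y + 3z = -59

7x - y + 3z = -59


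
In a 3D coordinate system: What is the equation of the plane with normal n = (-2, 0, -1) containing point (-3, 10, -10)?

The plane through P with normal n = (a, b, c) satisfies n·(r - P) = 0,
i.e. ax + by + cz = a·x₀ + b·y₀ + c·z₀.
d = (-2)·(-3) + 0·10 + (-1)·(-10)
  = 6 + 0 + 10
  = 16
Equation: -2x - z = 16

-2x - z = 16


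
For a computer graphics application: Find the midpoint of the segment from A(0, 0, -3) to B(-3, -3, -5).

M = ((x₁+x₂)/2, (y₁+y₂)/2, (z₁+z₂)/2)
  = ((0 - 3)/2, (0 - 3)/2, (-3 - 5)/2)
  = (-3/2, -3/2, -8/2)
  = (-1.5, -1.5, -4)

(-1.5, -1.5, -4)


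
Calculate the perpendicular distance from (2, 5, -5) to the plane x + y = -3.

distance = |a·x₀ + b·y₀ + c·z₀ - d| / √(a² + b² + c²)
  = |1·2 + 1·5 + 0·(-5) - (-3)| / √(1² + 1² + 0²)
  = |2 + 5 + 0 + 3| / √(1 + 1 + 0)
  = |10| / √2
  = 10 / 1.414
  ≈ 7.071

7.071


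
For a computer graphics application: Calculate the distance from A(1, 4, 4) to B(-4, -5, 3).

d = √[(x₂-x₁)² + (y₂-y₁)² + (z₂-z₁)²]
  = √[(-5)² + (-9)² + (-1)²]
  = √[25 + 81 + 1]
  = √107
  ≈ 10.34

10.34


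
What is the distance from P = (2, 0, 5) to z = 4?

distance = |a·x₀ + b·y₀ + c·z₀ - d| / √(a² + b² + c²)
  = |0·2 + 0·0 + 1·5 - 4| / √(0² + 0² + 1²)
  = |0 + 0 + 5 - 4| / √(0 + 0 + 1)
  = |1| / √1
  = 1 / 1
  ≈ 1

1


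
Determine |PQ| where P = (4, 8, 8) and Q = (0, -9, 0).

d = √[(x₂-x₁)² + (y₂-y₁)² + (z₂-z₁)²]
  = √[(-4)² + (-17)² + (-8)²]
  = √[16 + 289 + 64]
  = √369
  ≈ 19.21

19.21


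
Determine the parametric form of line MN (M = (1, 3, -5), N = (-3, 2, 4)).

Direction vector d = N - M = (-3 - 1, 2 - 3, 4 + 5) = (-4, -1, 9)
Parametric form r = M + t·d:
x = 1 - 4t, y = 3 - t, z = -5 + 9t

x = 1 - 4t, y = 3 - t, z = -5 + 9t


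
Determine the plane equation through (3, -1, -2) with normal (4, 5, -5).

The plane through P with normal n = (a, b, c) satisfies n·(r - P) = 0,
i.e. ax + by + cz = a·x₀ + b·y₀ + c·z₀.
d = 4·3 + 5·(-1) + (-5)·(-2)
  = 12 - 5 + 10
  = 17
Equation: 4x + 5y - 5z = 17

4x + 5y - 5z = 17


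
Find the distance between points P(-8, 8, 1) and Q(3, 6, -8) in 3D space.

d = √[(x₂-x₁)² + (y₂-y₁)² + (z₂-z₁)²]
  = √[11² + (-2)² + (-9)²]
  = √[121 + 4 + 81]
  = √206
  ≈ 14.35

14.35


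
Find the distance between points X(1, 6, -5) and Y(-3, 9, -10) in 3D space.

d = √[(x₂-x₁)² + (y₂-y₁)² + (z₂-z₁)²]
  = √[(-4)² + 3² + (-5)²]
  = √[16 + 9 + 25]
  = √50
  ≈ 7.071

7.071


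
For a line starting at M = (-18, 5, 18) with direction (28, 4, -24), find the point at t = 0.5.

P(t) = M + t·d
  = (-18 + 28·0.5, 5 + 4·0.5, 18 + (-24)·0.5)
  = (-18 + 14, 5 + 2, 18 - 12)
  = (-4, 7, 6)

(-4, 7, 6)


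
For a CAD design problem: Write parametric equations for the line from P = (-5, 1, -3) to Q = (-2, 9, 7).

Direction vector d = Q - P = (-2 + 5, 9 - 1, 7 + 3) = (3, 8, 10)
Parametric form r = P + t·d:
x = -5 + 3t, y = 1 + 8t, z = -3 + 10t

x = -5 + 3t, y = 1 + 8t, z = -3 + 10t


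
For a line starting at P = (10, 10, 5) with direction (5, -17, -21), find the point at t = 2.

P(t) = P + t·d
  = (10 + 5·2, 10 + (-17)·2, 5 + (-21)·2)
  = (10 + 10, 10 - 34, 5 - 42)
  = (20, -24, -37)

(20, -24, -37)


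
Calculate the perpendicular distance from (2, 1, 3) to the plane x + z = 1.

distance = |a·x₀ + b·y₀ + c·z₀ - d| / √(a² + b² + c²)
  = |1·2 + 0·1 + 1·3 - 1| / √(1² + 0² + 1²)
  = |2 + 0 + 3 - 1| / √(1 + 0 + 1)
  = |4| / √2
  = 4 / 1.414
  ≈ 2.828

2.828


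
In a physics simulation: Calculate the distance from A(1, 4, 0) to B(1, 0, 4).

d = √[(x₂-x₁)² + (y₂-y₁)² + (z₂-z₁)²]
  = √[0² + (-4)² + 4²]
  = √[0 + 16 + 16]
  = √32
  ≈ 5.657

5.657


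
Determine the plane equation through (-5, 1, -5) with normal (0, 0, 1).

The plane through P with normal n = (a, b, c) satisfies n·(r - P) = 0,
i.e. ax + by + cz = a·x₀ + b·y₀ + c·z₀.
d = 0·(-5) + 0·1 + 1·(-5)
  = 0 + 0 - 5
  = -5
Equation: z = -5

z = -5


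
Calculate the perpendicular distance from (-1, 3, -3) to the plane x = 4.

distance = |a·x₀ + b·y₀ + c·z₀ - d| / √(a² + b² + c²)
  = |1·(-1) + 0·3 + 0·(-3) - 4| / √(1² + 0² + 0²)
  = |-1 + 0 + 0 - 4| / √(1 + 0 + 0)
  = |-5| / √1
  = 5 / 1
  ≈ 5

5


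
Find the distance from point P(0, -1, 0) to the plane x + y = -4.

distance = |a·x₀ + b·y₀ + c·z₀ - d| / √(a² + b² + c²)
  = |1·0 + 1·(-1) + 0·0 - (-4)| / √(1² + 1² + 0²)
  = |0 - 1 + 0 + 4| / √(1 + 1 + 0)
  = |3| / √2
  = 3 / 1.414
  ≈ 2.121

2.121


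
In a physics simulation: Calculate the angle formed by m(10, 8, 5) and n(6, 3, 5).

m·n = 10·6 + 8·3 + 5·5 = 60 + 24 + 25 = 109
|m| = √(10² + 8² + 5²) = √189 ≈ 13.75
|n| = √(6² + 3² + 5²) = √70 ≈ 8.367
cos θ = (m·n)/(|m||n|) = 109/(13.75·8.367) ≈ 0.9476
θ = arccos(0.9476) ≈ 18.62°

18.62°


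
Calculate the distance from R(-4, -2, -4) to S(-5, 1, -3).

d = √[(x₂-x₁)² + (y₂-y₁)² + (z₂-z₁)²]
  = √[(-1)² + 3² + 1²]
  = √[1 + 9 + 1]
  = √11
  ≈ 3.317

3.317


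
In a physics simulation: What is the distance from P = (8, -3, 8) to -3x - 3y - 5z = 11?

distance = |a·x₀ + b·y₀ + c·z₀ - d| / √(a² + b² + c²)
  = |(-3)·8 + (-3)·(-3) + (-5)·8 - 11| / √((-3)² + (-3)² + (-5)²)
  = |-24 + 9 - 40 - 11| / √(9 + 9 + 25)
  = |-66| / √43
  = 66 / 6.557
  ≈ 10.06

10.06


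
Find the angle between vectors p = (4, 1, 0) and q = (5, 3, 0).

p·q = 4·5 + 1·3 + 0·0 = 20 + 3 + 0 = 23
|p| = √(4² + 1² + 0²) = √17 ≈ 4.123
|q| = √(5² + 3² + 0²) = √34 ≈ 5.831
cos θ = (p·q)/(|p||q|) = 23/(4.123·5.831) ≈ 0.9567
θ = arccos(0.9567) ≈ 16.93°

16.93°


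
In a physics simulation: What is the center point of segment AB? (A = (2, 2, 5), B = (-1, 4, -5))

M = ((x₁+x₂)/2, (y₁+y₂)/2, (z₁+z₂)/2)
  = ((2 - 1)/2, (2 + 4)/2, (5 - 5)/2)
  = (1/2, 6/2, 0/2)
  = (0.5, 3, 0)

(0.5, 3, 0)


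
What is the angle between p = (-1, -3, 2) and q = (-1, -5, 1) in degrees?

p·q = (-1)·(-1) + (-3)·(-5) + 2·1 = 1 + 15 + 2 = 18
|p| = √((-1)² + (-3)² + 2²) = √14 ≈ 3.742
|q| = √((-1)² + (-5)² + 1²) = √27 ≈ 5.196
cos θ = (p·q)/(|p||q|) = 18/(3.742·5.196) ≈ 0.9258
θ = arccos(0.9258) ≈ 22.21°

22.21°


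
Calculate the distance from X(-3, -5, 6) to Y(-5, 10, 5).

d = √[(x₂-x₁)² + (y₂-y₁)² + (z₂-z₁)²]
  = √[(-2)² + 15² + (-1)²]
  = √[4 + 225 + 1]
  = √230
  ≈ 15.17

15.17


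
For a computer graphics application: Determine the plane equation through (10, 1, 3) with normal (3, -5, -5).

The plane through P with normal n = (a, b, c) satisfies n·(r - P) = 0,
i.e. ax + by + cz = a·x₀ + b·y₀ + c·z₀.
d = 3·10 + (-5)·1 + (-5)·3
  = 30 - 5 - 15
  = 10
Equation: 3x - 5y - 5z = 10

3x - 5y - 5z = 10


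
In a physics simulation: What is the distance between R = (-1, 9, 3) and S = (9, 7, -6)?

d = √[(x₂-x₁)² + (y₂-y₁)² + (z₂-z₁)²]
  = √[10² + (-2)² + (-9)²]
  = √[100 + 4 + 81]
  = √185
  ≈ 13.6

13.6


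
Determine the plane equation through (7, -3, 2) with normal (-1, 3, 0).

The plane through P with normal n = (a, b, c) satisfies n·(r - P) = 0,
i.e. ax + by + cz = a·x₀ + b·y₀ + c·z₀.
d = (-1)·7 + 3·(-3) + 0·2
  = -7 - 9 + 0
  = -16
Equation: -x + 3y = -16

-x + 3y = -16


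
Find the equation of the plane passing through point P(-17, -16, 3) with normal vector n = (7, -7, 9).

The plane through P with normal n = (a, b, c) satisfies n·(r - P) = 0,
i.e. ax + by + cz = a·x₀ + b·y₀ + c·z₀.
d = 7·(-17) + (-7)·(-16) + 9·3
  = -119 + 112 + 27
  = 20
Equation: 7x - 7y + 9z = 20

7x - 7y + 9z = 20


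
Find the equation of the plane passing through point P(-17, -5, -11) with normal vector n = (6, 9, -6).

The plane through P with normal n = (a, b, c) satisfies n·(r - P) = 0,
i.e. ax + by + cz = a·x₀ + b·y₀ + c·z₀.
d = 6·(-17) + 9·(-5) + (-6)·(-11)
  = -102 - 45 + 66
  = -81
Equation: 6x + 9y - 6z = -81

6x + 9y - 6z = -81


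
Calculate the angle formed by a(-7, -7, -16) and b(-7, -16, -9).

a·b = (-7)·(-7) + (-7)·(-16) + (-16)·(-9) = 49 + 112 + 144 = 305
|a| = √((-7)² + (-7)² + (-16)²) = √354 ≈ 18.81
|b| = √((-7)² + (-16)² + (-9)²) = √386 ≈ 19.65
cos θ = (a·b)/(|a||b|) = 305/(18.81·19.65) ≈ 0.8251
θ = arccos(0.8251) ≈ 34.4°

34.4°


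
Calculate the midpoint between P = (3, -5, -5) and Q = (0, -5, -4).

M = ((x₁+x₂)/2, (y₁+y₂)/2, (z₁+z₂)/2)
  = ((3 + 0)/2, (-5 - 5)/2, (-5 - 4)/2)
  = (3/2, -10/2, -9/2)
  = (1.5, -5, -4.5)

(1.5, -5, -4.5)


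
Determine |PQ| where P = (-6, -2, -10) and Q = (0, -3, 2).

d = √[(x₂-x₁)² + (y₂-y₁)² + (z₂-z₁)²]
  = √[6² + (-1)² + 12²]
  = √[36 + 1 + 144]
  = √181
  ≈ 13.45

13.45


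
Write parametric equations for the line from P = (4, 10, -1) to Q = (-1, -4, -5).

Direction vector d = Q - P = (-1 - 4, -4 - 10, -5 + 1) = (-5, -14, -4)
Parametric form r = P + t·d:
x = 4 - 5t, y = 10 - 14t, z = -1 - 4t

x = 4 - 5t, y = 10 - 14t, z = -1 - 4t


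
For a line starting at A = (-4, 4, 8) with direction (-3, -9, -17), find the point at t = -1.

P(t) = A + t·d
  = (-4 + (-3)·(-1), 4 + (-9)·(-1), 8 + (-17)·(-1))
  = (-4 + 3, 4 + 9, 8 + 17)
  = (-1, 13, 25)

(-1, 13, 25)


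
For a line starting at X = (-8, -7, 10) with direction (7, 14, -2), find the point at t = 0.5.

P(t) = X + t·d
  = (-8 + 7·0.5, -7 + 14·0.5, 10 + (-2)·0.5)
  = (-8 + 3.5, -7 + 7, 10 - 1)
  = (-4.5, 0, 9)

(-4.5, 0, 9)


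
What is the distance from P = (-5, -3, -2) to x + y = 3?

distance = |a·x₀ + b·y₀ + c·z₀ - d| / √(a² + b² + c²)
  = |1·(-5) + 1·(-3) + 0·(-2) - 3| / √(1² + 1² + 0²)
  = |-5 - 3 + 0 - 3| / √(1 + 1 + 0)
  = |-11| / √2
  = 11 / 1.414
  ≈ 7.778

7.778


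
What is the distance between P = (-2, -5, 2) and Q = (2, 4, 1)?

d = √[(x₂-x₁)² + (y₂-y₁)² + (z₂-z₁)²]
  = √[4² + 9² + (-1)²]
  = √[16 + 81 + 1]
  = √98
  ≈ 9.899

9.899


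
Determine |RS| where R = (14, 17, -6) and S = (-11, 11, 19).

d = √[(x₂-x₁)² + (y₂-y₁)² + (z₂-z₁)²]
  = √[(-25)² + (-6)² + 25²]
  = √[625 + 36 + 625]
  = √1286
  ≈ 35.86

35.86


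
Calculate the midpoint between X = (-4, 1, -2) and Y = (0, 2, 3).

M = ((x₁+x₂)/2, (y₁+y₂)/2, (z₁+z₂)/2)
  = ((-4 + 0)/2, (1 + 2)/2, (-2 + 3)/2)
  = (-4/2, 3/2, 1/2)
  = (-2, 1.5, 0.5)

(-2, 1.5, 0.5)


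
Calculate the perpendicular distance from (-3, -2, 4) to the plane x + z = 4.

distance = |a·x₀ + b·y₀ + c·z₀ - d| / √(a² + b² + c²)
  = |1·(-3) + 0·(-2) + 1·4 - 4| / √(1² + 0² + 1²)
  = |-3 + 0 + 4 - 4| / √(1 + 0 + 1)
  = |-3| / √2
  = 3 / 1.414
  ≈ 2.121

2.121


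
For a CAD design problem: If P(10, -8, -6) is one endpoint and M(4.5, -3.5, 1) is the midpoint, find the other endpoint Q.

Q = 2M - P
  = (2·4.5 - 10, 2·(-3.5) - (-8), 2·1 - (-6))
  = (9 - 10, -7 + 8, 2 + 6)
  = (-1, 1, 8)

(-1, 1, 8)


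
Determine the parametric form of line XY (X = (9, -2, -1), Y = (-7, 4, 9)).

Direction vector d = Y - X = (-7 - 9, 4 + 2, 9 + 1) = (-16, 6, 10)
Parametric form r = X + t·d:
x = 9 - 16t, y = -2 + 6t, z = -1 + 10t

x = 9 - 16t, y = -2 + 6t, z = -1 + 10t


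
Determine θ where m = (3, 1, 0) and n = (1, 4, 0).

m·n = 3·1 + 1·4 + 0·0 = 3 + 4 + 0 = 7
|m| = √(3² + 1² + 0²) = √10 ≈ 3.162
|n| = √(1² + 4² + 0²) = √17 ≈ 4.123
cos θ = (m·n)/(|m||n|) = 7/(3.162·4.123) ≈ 0.5369
θ = arccos(0.5369) ≈ 57.53°

57.53°


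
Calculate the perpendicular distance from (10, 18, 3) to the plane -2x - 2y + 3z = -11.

distance = |a·x₀ + b·y₀ + c·z₀ - d| / √(a² + b² + c²)
  = |(-2)·10 + (-2)·18 + 3·3 - (-11)| / √((-2)² + (-2)² + 3²)
  = |-20 - 36 + 9 + 11| / √(4 + 4 + 9)
  = |-36| / √17
  = 36 / 4.123
  ≈ 8.731

8.731


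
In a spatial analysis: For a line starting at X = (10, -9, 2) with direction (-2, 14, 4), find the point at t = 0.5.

P(t) = X + t·d
  = (10 + (-2)·0.5, -9 + 14·0.5, 2 + 4·0.5)
  = (10 - 1, -9 + 7, 2 + 2)
  = (9, -2, 4)

(9, -2, 4)


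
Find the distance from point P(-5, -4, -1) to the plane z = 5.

distance = |a·x₀ + b·y₀ + c·z₀ - d| / √(a² + b² + c²)
  = |0·(-5) + 0·(-4) + 1·(-1) - 5| / √(0² + 0² + 1²)
  = |0 + 0 - 1 - 5| / √(0 + 0 + 1)
  = |-6| / √1
  = 6 / 1
  ≈ 6

6


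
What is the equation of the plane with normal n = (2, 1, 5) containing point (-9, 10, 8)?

The plane through P with normal n = (a, b, c) satisfies n·(r - P) = 0,
i.e. ax + by + cz = a·x₀ + b·y₀ + c·z₀.
d = 2·(-9) + 1·10 + 5·8
  = -18 + 10 + 40
  = 32
Equation: 2x + y + 5z = 32

2x + y + 5z = 32


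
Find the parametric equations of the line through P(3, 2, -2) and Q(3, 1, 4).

Direction vector d = Q - P = (3 - 3, 1 - 2, 4 + 2) = (0, -1, 6)
Parametric form r = P + t·d:
x = 3, y = 2 - t, z = -2 + 6t

x = 3, y = 2 - t, z = -2 + 6t


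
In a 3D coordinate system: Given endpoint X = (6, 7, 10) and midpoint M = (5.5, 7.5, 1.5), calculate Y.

Y = 2M - X
  = (2·5.5 - 6, 2·7.5 - 7, 2·1.5 - 10)
  = (11 - 6, 15 - 7, 3 - 10)
  = (5, 8, -7)

(5, 8, -7)


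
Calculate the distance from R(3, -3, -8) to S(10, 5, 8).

d = √[(x₂-x₁)² + (y₂-y₁)² + (z₂-z₁)²]
  = √[7² + 8² + 16²]
  = √[49 + 64 + 256]
  = √369
  ≈ 19.21

19.21


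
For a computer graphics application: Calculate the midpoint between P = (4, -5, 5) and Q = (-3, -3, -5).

M = ((x₁+x₂)/2, (y₁+y₂)/2, (z₁+z₂)/2)
  = ((4 - 3)/2, (-5 - 3)/2, (5 - 5)/2)
  = (1/2, -8/2, 0/2)
  = (0.5, -4, 0)

(0.5, -4, 0)


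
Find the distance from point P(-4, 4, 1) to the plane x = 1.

distance = |a·x₀ + b·y₀ + c·z₀ - d| / √(a² + b² + c²)
  = |1·(-4) + 0·4 + 0·1 - 1| / √(1² + 0² + 0²)
  = |-4 + 0 + 0 - 1| / √(1 + 0 + 0)
  = |-5| / √1
  = 5 / 1
  ≈ 5

5


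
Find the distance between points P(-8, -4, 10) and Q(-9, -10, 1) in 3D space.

d = √[(x₂-x₁)² + (y₂-y₁)² + (z₂-z₁)²]
  = √[(-1)² + (-6)² + (-9)²]
  = √[1 + 36 + 81]
  = √118
  ≈ 10.86

10.86


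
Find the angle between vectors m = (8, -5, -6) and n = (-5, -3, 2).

m·n = 8·(-5) + (-5)·(-3) + (-6)·2 = -40 + 15 - 12 = -37
|m| = √(8² + (-5)² + (-6)²) = √125 ≈ 11.18
|n| = √((-5)² + (-3)² + 2²) = √38 ≈ 6.164
cos θ = (m·n)/(|m||n|) = -37/(11.18·6.164) ≈ -0.5369
θ = arccos(-0.5369) ≈ 122.5°

122.5°


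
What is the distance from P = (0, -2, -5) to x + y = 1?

distance = |a·x₀ + b·y₀ + c·z₀ - d| / √(a² + b² + c²)
  = |1·0 + 1·(-2) + 0·(-5) - 1| / √(1² + 1² + 0²)
  = |0 - 2 + 0 - 1| / √(1 + 1 + 0)
  = |-3| / √2
  = 3 / 1.414
  ≈ 2.121

2.121


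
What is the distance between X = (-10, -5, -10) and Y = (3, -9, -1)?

d = √[(x₂-x₁)² + (y₂-y₁)² + (z₂-z₁)²]
  = √[13² + (-4)² + 9²]
  = √[169 + 16 + 81]
  = √266
  ≈ 16.31

16.31


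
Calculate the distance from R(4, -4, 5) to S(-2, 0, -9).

d = √[(x₂-x₁)² + (y₂-y₁)² + (z₂-z₁)²]
  = √[(-6)² + 4² + (-14)²]
  = √[36 + 16 + 196]
  = √248
  ≈ 15.75

15.75


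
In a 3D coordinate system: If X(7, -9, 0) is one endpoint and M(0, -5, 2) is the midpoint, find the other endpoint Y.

Y = 2M - X
  = (2·0 - 7, 2·(-5) - (-9), 2·2 - 0)
  = (0 - 7, -10 + 9, 4 + 0)
  = (-7, -1, 4)

(-7, -1, 4)


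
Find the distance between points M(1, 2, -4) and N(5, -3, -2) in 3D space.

d = √[(x₂-x₁)² + (y₂-y₁)² + (z₂-z₁)²]
  = √[4² + (-5)² + 2²]
  = √[16 + 25 + 4]
  = √45
  ≈ 6.708

6.708


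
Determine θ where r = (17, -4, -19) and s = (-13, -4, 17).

r·s = 17·(-13) + (-4)·(-4) + (-19)·17 = -221 + 16 - 323 = -528
|r| = √(17² + (-4)² + (-19)²) = √666 ≈ 25.81
|s| = √((-13)² + (-4)² + 17²) = √474 ≈ 21.77
cos θ = (r·s)/(|r||s|) = -528/(25.81·21.77) ≈ -0.9397
θ = arccos(-0.9397) ≈ 160°

160°


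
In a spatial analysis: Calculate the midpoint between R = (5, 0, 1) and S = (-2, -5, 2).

M = ((x₁+x₂)/2, (y₁+y₂)/2, (z₁+z₂)/2)
  = ((5 - 2)/2, (0 - 5)/2, (1 + 2)/2)
  = (3/2, -5/2, 3/2)
  = (1.5, -2.5, 1.5)

(1.5, -2.5, 1.5)


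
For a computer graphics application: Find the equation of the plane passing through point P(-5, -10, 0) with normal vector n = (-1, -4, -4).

The plane through P with normal n = (a, b, c) satisfies n·(r - P) = 0,
i.e. ax + by + cz = a·x₀ + b·y₀ + c·z₀.
d = (-1)·(-5) + (-4)·(-10) + (-4)·0
  = 5 + 40 + 0
  = 45
Equation: -x - 4y - 4z = 45

-x - 4y - 4z = 45


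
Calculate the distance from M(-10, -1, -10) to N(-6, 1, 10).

d = √[(x₂-x₁)² + (y₂-y₁)² + (z₂-z₁)²]
  = √[4² + 2² + 20²]
  = √[16 + 4 + 400]
  = √420
  ≈ 20.49

20.49


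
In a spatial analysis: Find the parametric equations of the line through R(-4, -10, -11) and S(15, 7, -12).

Direction vector d = S - R = (15 + 4, 7 + 10, -12 + 11) = (19, 17, -1)
Parametric form r = R + t·d:
x = -4 + 19t, y = -10 + 17t, z = -11 - t

x = -4 + 19t, y = -10 + 17t, z = -11 - t


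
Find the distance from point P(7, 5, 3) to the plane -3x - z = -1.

distance = |a·x₀ + b·y₀ + c·z₀ - d| / √(a² + b² + c²)
  = |(-3)·7 + 0·5 + (-1)·3 - (-1)| / √((-3)² + 0² + (-1)²)
  = |-21 + 0 - 3 + 1| / √(9 + 0 + 1)
  = |-23| / √10
  = 23 / 3.162
  ≈ 7.273

7.273


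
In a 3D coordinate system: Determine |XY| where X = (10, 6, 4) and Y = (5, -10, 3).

d = √[(x₂-x₁)² + (y₂-y₁)² + (z₂-z₁)²]
  = √[(-5)² + (-16)² + (-1)²]
  = √[25 + 256 + 1]
  = √282
  ≈ 16.79

16.79


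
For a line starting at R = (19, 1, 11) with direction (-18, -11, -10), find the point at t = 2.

P(t) = R + t·d
  = (19 + (-18)·2, 1 + (-11)·2, 11 + (-10)·2)
  = (19 - 36, 1 - 22, 11 - 20)
  = (-17, -21, -9)

(-17, -21, -9)


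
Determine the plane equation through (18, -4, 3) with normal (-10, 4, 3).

The plane through P with normal n = (a, b, c) satisfies n·(r - P) = 0,
i.e. ax + by + cz = a·x₀ + b·y₀ + c·z₀.
d = (-10)·18 + 4·(-4) + 3·3
  = -180 - 16 + 9
  = -187
Equation: -10x + 4y + 3z = -187

-10x + 4y + 3z = -187


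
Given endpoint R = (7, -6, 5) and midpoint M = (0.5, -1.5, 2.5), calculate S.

S = 2M - R
  = (2·0.5 - 7, 2·(-1.5) - (-6), 2·2.5 - 5)
  = (1 - 7, -3 + 6, 5 - 5)
  = (-6, 3, 0)

(-6, 3, 0)


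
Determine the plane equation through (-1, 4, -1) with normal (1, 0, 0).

The plane through P with normal n = (a, b, c) satisfies n·(r - P) = 0,
i.e. ax + by + cz = a·x₀ + b·y₀ + c·z₀.
d = 1·(-1) + 0·4 + 0·(-1)
  = -1 + 0 + 0
  = -1
Equation: x = -1

x = -1


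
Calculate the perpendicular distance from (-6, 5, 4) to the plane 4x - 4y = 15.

distance = |a·x₀ + b·y₀ + c·z₀ - d| / √(a² + b² + c²)
  = |4·(-6) + (-4)·5 + 0·4 - 15| / √(4² + (-4)² + 0²)
  = |-24 - 20 + 0 - 15| / √(16 + 16 + 0)
  = |-59| / √32
  = 59 / 5.657
  ≈ 10.43

10.43


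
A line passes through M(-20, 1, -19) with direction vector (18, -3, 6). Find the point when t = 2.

P(t) = M + t·d
  = (-20 + 18·2, 1 + (-3)·2, -19 + 6·2)
  = (-20 + 36, 1 - 6, -19 + 12)
  = (16, -5, -7)

(16, -5, -7)


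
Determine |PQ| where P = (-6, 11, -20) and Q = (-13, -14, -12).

d = √[(x₂-x₁)² + (y₂-y₁)² + (z₂-z₁)²]
  = √[(-7)² + (-25)² + 8²]
  = √[49 + 625 + 64]
  = √738
  ≈ 27.17

27.17


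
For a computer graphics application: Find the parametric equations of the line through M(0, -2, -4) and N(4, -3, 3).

Direction vector d = N - M = (4 + 0, -3 + 2, 3 + 4) = (4, -1, 7)
Parametric form r = M + t·d:
x = 0 + 4t, y = -2 - t, z = -4 + 7t

x = 0 + 4t, y = -2 - t, z = -4 + 7t


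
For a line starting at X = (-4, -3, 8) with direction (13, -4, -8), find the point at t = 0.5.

P(t) = X + t·d
  = (-4 + 13·0.5, -3 + (-4)·0.5, 8 + (-8)·0.5)
  = (-4 + 6.5, -3 - 2, 8 - 4)
  = (2.5, -5, 4)

(2.5, -5, 4)


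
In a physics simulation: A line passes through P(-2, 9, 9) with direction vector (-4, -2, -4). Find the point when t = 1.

P(t) = P + t·d
  = (-2 + (-4)·1, 9 + (-2)·1, 9 + (-4)·1)
  = (-2 - 4, 9 - 2, 9 - 4)
  = (-6, 7, 5)

(-6, 7, 5)


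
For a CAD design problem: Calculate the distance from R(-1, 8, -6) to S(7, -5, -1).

d = √[(x₂-x₁)² + (y₂-y₁)² + (z₂-z₁)²]
  = √[8² + (-13)² + 5²]
  = √[64 + 169 + 25]
  = √258
  ≈ 16.06

16.06


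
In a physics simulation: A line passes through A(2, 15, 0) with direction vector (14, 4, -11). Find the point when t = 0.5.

P(t) = A + t·d
  = (2 + 14·0.5, 15 + 4·0.5, 0 + (-11)·0.5)
  = (2 + 7, 15 + 2, 0 - 5.5)
  = (9, 17, -5.5)

(9, 17, -5.5)


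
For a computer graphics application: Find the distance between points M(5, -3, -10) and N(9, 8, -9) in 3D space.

d = √[(x₂-x₁)² + (y₂-y₁)² + (z₂-z₁)²]
  = √[4² + 11² + 1²]
  = √[16 + 121 + 1]
  = √138
  ≈ 11.75

11.75


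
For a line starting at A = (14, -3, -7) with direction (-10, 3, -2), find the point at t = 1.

P(t) = A + t·d
  = (14 + (-10)·1, -3 + 3·1, -7 + (-2)·1)
  = (14 - 10, -3 + 3, -7 - 2)
  = (4, 0, -9)

(4, 0, -9)


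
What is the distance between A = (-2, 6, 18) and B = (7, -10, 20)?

d = √[(x₂-x₁)² + (y₂-y₁)² + (z₂-z₁)²]
  = √[9² + (-16)² + 2²]
  = √[81 + 256 + 4]
  = √341
  ≈ 18.47

18.47


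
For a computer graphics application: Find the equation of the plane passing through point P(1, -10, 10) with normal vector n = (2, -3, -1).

The plane through P with normal n = (a, b, c) satisfies n·(r - P) = 0,
i.e. ax + by + cz = a·x₀ + b·y₀ + c·z₀.
d = 2·1 + (-3)·(-10) + (-1)·10
  = 2 + 30 - 10
  = 22
Equation: 2x - 3y - z = 22

2x - 3y - z = 22


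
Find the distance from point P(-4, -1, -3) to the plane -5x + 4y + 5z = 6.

distance = |a·x₀ + b·y₀ + c·z₀ - d| / √(a² + b² + c²)
  = |(-5)·(-4) + 4·(-1) + 5·(-3) - 6| / √((-5)² + 4² + 5²)
  = |20 - 4 - 15 - 6| / √(25 + 16 + 25)
  = |-5| / √66
  = 5 / 8.124
  ≈ 0.6155

0.6155


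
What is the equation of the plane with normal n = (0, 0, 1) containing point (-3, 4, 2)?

The plane through P with normal n = (a, b, c) satisfies n·(r - P) = 0,
i.e. ax + by + cz = a·x₀ + b·y₀ + c·z₀.
d = 0·(-3) + 0·4 + 1·2
  = 0 + 0 + 2
  = 2
Equation: z = 2

z = 2


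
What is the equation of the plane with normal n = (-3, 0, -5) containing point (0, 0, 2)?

The plane through P with normal n = (a, b, c) satisfies n·(r - P) = 0,
i.e. ax + by + cz = a·x₀ + b·y₀ + c·z₀.
d = (-3)·0 + 0·0 + (-5)·2
  = 0 + 0 - 10
  = -10
Equation: -3x - 5z = -10

-3x - 5z = -10


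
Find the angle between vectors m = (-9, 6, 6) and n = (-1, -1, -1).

m·n = (-9)·(-1) + 6·(-1) + 6·(-1) = 9 - 6 - 6 = -3
|m| = √((-9)² + 6² + 6²) = √153 ≈ 12.37
|n| = √((-1)² + (-1)² + (-1)²) = √3 ≈ 1.732
cos θ = (m·n)/(|m||n|) = -3/(12.37·1.732) ≈ -0.14
θ = arccos(-0.14) ≈ 98.05°

98.05°


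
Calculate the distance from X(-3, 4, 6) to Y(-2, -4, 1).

d = √[(x₂-x₁)² + (y₂-y₁)² + (z₂-z₁)²]
  = √[1² + (-8)² + (-5)²]
  = √[1 + 64 + 25]
  = √90
  ≈ 9.487

9.487


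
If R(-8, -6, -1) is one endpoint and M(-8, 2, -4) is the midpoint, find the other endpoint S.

S = 2M - R
  = (2·(-8) - (-8), 2·2 - (-6), 2·(-4) - (-1))
  = (-16 + 8, 4 + 6, -8 + 1)
  = (-8, 10, -7)

(-8, 10, -7)


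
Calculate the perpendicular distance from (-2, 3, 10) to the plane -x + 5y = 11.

distance = |a·x₀ + b·y₀ + c·z₀ - d| / √(a² + b² + c²)
  = |(-1)·(-2) + 5·3 + 0·10 - 11| / √((-1)² + 5² + 0²)
  = |2 + 15 + 0 - 11| / √(1 + 25 + 0)
  = |6| / √26
  = 6 / 5.099
  ≈ 1.177

1.177


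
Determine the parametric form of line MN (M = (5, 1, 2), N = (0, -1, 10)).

Direction vector d = N - M = (0 - 5, -1 - 1, 10 - 2) = (-5, -2, 8)
Parametric form r = M + t·d:
x = 5 - 5t, y = 1 - 2t, z = 2 + 8t

x = 5 - 5t, y = 1 - 2t, z = 2 + 8t


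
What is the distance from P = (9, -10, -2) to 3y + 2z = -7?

distance = |a·x₀ + b·y₀ + c·z₀ - d| / √(a² + b² + c²)
  = |0·9 + 3·(-10) + 2·(-2) - (-7)| / √(0² + 3² + 2²)
  = |0 - 30 - 4 + 7| / √(0 + 9 + 4)
  = |-27| / √13
  = 27 / 3.606
  ≈ 7.488

7.488


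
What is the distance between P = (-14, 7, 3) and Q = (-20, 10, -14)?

d = √[(x₂-x₁)² + (y₂-y₁)² + (z₂-z₁)²]
  = √[(-6)² + 3² + (-17)²]
  = √[36 + 9 + 289]
  = √334
  ≈ 18.28

18.28


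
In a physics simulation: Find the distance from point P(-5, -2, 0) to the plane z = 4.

distance = |a·x₀ + b·y₀ + c·z₀ - d| / √(a² + b² + c²)
  = |0·(-5) + 0·(-2) + 1·0 - 4| / √(0² + 0² + 1²)
  = |0 + 0 + 0 - 4| / √(0 + 0 + 1)
  = |-4| / √1
  = 4 / 1
  ≈ 4

4


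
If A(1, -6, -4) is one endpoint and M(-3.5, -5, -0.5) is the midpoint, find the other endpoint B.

B = 2M - A
  = (2·(-3.5) - 1, 2·(-5) - (-6), 2·(-0.5) - (-4))
  = (-7 - 1, -10 + 6, -1 + 4)
  = (-8, -4, 3)

(-8, -4, 3)


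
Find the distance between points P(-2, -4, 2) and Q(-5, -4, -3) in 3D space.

d = √[(x₂-x₁)² + (y₂-y₁)² + (z₂-z₁)²]
  = √[(-3)² + 0² + (-5)²]
  = √[9 + 0 + 25]
  = √34
  ≈ 5.831

5.831


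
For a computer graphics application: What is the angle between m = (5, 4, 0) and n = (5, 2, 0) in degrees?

m·n = 5·5 + 4·2 + 0·0 = 25 + 8 + 0 = 33
|m| = √(5² + 4² + 0²) = √41 ≈ 6.403
|n| = √(5² + 2² + 0²) = √29 ≈ 5.385
cos θ = (m·n)/(|m||n|) = 33/(6.403·5.385) ≈ 0.957
θ = arccos(0.957) ≈ 16.86°

16.86°


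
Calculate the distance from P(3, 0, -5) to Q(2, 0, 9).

d = √[(x₂-x₁)² + (y₂-y₁)² + (z₂-z₁)²]
  = √[(-1)² + 0² + 14²]
  = √[1 + 0 + 196]
  = √197
  ≈ 14.04

14.04


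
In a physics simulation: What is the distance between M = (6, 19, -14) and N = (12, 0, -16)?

d = √[(x₂-x₁)² + (y₂-y₁)² + (z₂-z₁)²]
  = √[6² + (-19)² + (-2)²]
  = √[36 + 361 + 4]
  = √401
  ≈ 20.02

20.02


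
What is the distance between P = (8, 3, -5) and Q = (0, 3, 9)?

d = √[(x₂-x₁)² + (y₂-y₁)² + (z₂-z₁)²]
  = √[(-8)² + 0² + 14²]
  = √[64 + 0 + 196]
  = √260
  ≈ 16.12

16.12


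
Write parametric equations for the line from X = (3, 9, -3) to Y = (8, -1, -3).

Direction vector d = Y - X = (8 - 3, -1 - 9, -3 + 3) = (5, -10, 0)
Parametric form r = X + t·d:
x = 3 + 5t, y = 9 - 10t, z = -3

x = 3 + 5t, y = 9 - 10t, z = -3
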